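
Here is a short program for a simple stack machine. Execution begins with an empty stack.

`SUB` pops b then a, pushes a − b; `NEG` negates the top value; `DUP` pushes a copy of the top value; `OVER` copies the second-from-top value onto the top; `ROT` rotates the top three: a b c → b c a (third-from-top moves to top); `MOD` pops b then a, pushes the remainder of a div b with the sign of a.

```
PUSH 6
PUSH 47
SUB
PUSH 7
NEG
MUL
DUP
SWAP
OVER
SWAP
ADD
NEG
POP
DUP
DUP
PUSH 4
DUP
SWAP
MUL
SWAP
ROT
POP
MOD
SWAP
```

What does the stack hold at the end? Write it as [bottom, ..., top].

[16, 287]

PUSH 6   [6]
PUSH 47  [6, 47]
SUB      [-41]
PUSH 7   [-41, 7]
NEG      [-41, -7]
MUL      [287]
DUP      [287, 287]
SWAP     [287, 287]
OVER     [287, 287, 287]
SWAP     [287, 287, 287]
ADD      [287, 574]
NEG      [287, -574]
POP      [287]
DUP      [287, 287]
DUP      [287, 287, 287]
PUSH 4   [287, 287, 287, 4]
DUP      [287, 287, 287, 4, 4]
SWAP     [287, 287, 287, 4, 4]
MUL      [287, 287, 287, 16]
SWAP     [287, 287, 16, 287]
ROT      [287, 16, 287, 287]
POP      [287, 16, 287]
MOD      [287, 16]
SWAP     [16, 287]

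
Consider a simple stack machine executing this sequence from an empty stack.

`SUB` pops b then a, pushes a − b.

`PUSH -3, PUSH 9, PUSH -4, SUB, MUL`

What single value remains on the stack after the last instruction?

-39

PUSH -3 → [-3]
PUSH 9  → [-3, 9]
PUSH -4 → [-3, 9, -4]
SUB     → [-3, 13]
MUL     → [-39]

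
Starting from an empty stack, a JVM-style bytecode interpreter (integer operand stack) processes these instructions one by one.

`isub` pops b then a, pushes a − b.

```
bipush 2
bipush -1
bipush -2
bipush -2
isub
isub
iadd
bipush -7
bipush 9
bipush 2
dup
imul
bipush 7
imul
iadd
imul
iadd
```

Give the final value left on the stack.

-258

bipush 2   2
bipush -1  2 -1
bipush -2  2 -1 -2
bipush -2  2 -1 -2 -2
isub       2 -1 0
isub       2 -1
iadd       1
bipush -7  1 -7
bipush 9   1 -7 9
bipush 2   1 -7 9 2
dup        1 -7 9 2 2
imul       1 -7 9 4
bipush 7   1 -7 9 4 7
imul       1 -7 9 28
iadd       1 -7 37
imul       1 -259
iadd       -258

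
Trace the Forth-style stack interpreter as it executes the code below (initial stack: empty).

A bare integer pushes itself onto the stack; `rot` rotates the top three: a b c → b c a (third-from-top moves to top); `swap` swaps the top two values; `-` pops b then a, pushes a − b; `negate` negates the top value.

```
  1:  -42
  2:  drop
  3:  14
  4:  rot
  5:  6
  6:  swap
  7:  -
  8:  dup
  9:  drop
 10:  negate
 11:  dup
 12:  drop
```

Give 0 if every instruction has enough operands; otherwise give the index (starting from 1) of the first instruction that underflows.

-42  → -42
drop → (empty)
14   → 14
rot  — needs 3 operands, stack has 1 → underflow

4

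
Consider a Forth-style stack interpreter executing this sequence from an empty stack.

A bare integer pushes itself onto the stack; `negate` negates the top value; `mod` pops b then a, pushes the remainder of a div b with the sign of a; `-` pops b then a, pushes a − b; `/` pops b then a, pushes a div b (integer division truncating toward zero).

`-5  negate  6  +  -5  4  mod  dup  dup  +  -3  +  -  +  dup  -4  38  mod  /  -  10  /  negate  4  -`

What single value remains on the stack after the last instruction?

-5     -> -5
negate -> 5
6      -> 5 6
+      -> 11
-5     -> 11 -5
4      -> 11 -5 4
mod    -> 11 -1
dup    -> 11 -1 -1
dup    -> 11 -1 -1 -1
+      -> 11 -1 -2
-3     -> 11 -1 -2 -3
+      -> 11 -1 -5
-      -> 11 4
+      -> 15
dup    -> 15 15
-4     -> 15 15 -4
38     -> 15 15 -4 38
mod    -> 15 15 -4
/      -> 15 -3
-      -> 18
10     -> 18 10
/      -> 1
negate -> -1
4      -> -1 4
-      -> -5

-5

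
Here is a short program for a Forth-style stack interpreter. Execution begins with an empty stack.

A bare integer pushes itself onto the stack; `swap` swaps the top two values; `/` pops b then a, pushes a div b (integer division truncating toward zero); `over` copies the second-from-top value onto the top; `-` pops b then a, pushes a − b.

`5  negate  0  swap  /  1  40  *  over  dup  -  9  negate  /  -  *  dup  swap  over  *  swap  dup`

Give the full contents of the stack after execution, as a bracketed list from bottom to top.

[0, 0, 0]

5      -> [5]
negate -> [-5]
0      -> [-5, 0]
swap   -> [0, -5]
/      -> [0]
1      -> [0, 1]
40     -> [0, 1, 40]
*      -> [0, 40]
over   -> [0, 40, 0]
dup    -> [0, 40, 0, 0]
-      -> [0, 40, 0]
9      -> [0, 40, 0, 9]
negate -> [0, 40, 0, -9]
/      -> [0, 40, 0]
-      -> [0, 40]
*      -> [0]
dup    -> [0, 0]
swap   -> [0, 0]
over   -> [0, 0, 0]
*      -> [0, 0]
swap   -> [0, 0]
dup    -> [0, 0, 0]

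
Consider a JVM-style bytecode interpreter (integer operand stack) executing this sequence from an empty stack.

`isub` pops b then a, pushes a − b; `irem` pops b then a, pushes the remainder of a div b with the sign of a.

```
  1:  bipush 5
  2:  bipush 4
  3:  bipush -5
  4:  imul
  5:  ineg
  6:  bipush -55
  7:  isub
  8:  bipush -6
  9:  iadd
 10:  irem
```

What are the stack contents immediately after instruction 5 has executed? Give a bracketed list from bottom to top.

[5, 20]

bipush 5  : [5]
bipush 4  : [5, 4]
bipush -5 : [5, 4, -5]
imul      : [5, -20]
ineg      : [5, 20]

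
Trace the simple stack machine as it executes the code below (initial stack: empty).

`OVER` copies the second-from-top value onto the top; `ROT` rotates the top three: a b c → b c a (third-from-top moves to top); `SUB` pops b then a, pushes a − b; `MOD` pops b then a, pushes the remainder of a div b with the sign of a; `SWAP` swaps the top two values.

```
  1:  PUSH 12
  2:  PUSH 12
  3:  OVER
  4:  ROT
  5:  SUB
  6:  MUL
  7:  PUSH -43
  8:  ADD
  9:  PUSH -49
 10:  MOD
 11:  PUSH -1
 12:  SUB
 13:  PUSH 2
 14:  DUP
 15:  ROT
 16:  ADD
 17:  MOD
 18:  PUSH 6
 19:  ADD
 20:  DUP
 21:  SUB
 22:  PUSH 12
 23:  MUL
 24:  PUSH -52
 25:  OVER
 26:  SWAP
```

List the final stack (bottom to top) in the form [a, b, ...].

[0, 0, -52]

PUSH 12  : 12
PUSH 12  : 12 12
OVER     : 12 12 12
ROT      : 12 12 12
SUB      : 12 0
MUL      : 0
PUSH -43 : 0 -43
ADD      : -43
PUSH -49 : -43 -49
MOD      : -43
PUSH -1  : -43 -1
SUB      : -42
PUSH 2   : -42 2
DUP      : -42 2 2
ROT      : 2 2 -42
ADD      : 2 -40
MOD      : 2
PUSH 6   : 2 6
ADD      : 8
DUP      : 8 8
SUB      : 0
PUSH 12  : 0 12
MUL      : 0
PUSH -52 : 0 -52
OVER     : 0 -52 0
SWAP     : 0 0 -52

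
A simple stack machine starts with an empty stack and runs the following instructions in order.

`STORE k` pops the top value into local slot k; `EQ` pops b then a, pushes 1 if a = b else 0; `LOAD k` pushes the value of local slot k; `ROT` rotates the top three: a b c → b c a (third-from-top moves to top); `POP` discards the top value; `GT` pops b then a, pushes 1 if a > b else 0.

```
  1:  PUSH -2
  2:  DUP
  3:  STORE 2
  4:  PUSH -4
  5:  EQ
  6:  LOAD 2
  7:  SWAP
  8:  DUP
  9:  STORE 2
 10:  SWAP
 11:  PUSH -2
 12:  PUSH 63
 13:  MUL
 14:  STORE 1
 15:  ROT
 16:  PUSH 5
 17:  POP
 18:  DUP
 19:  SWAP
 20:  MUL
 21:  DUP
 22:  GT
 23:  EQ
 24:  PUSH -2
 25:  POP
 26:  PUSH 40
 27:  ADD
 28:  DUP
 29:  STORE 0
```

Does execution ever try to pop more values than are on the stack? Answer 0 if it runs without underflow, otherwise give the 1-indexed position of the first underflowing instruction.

15

PUSH -2 → [-2]
DUP     → [-2, -2]
STORE 2 → [-2]
PUSH -4 → [-2, -4]
EQ      → [0]
LOAD 2  → [0, -2]
SWAP    → [-2, 0]
DUP     → [-2, 0, 0]
STORE 2 → [-2, 0]
SWAP    → [0, -2]
PUSH -2 → [0, -2, -2]
PUSH 63 → [0, -2, -2, 63]
MUL     → [0, -2, -126]
STORE 1 → [0, -2]
ROT  — needs 3 operands, stack has 2 → underflow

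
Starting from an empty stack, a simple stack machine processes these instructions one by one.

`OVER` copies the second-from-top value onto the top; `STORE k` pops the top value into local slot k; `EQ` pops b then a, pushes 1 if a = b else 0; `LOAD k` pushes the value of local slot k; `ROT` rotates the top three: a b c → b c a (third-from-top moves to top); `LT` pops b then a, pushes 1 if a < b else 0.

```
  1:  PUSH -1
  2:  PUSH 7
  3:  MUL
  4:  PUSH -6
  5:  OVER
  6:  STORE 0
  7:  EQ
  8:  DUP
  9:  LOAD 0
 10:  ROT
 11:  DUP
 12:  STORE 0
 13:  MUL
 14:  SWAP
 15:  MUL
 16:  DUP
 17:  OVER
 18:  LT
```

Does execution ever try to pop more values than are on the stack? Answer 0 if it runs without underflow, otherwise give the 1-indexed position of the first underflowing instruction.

PUSH -1  -1
PUSH 7   -1 7
MUL      -7
PUSH -6  -7 -6
OVER     -7 -6 -7
STORE 0  -7 -6
EQ       0
DUP      0 0
LOAD 0   0 0 -7
ROT      0 -7 0
DUP      0 -7 0 0
STORE 0  0 -7 0
MUL      0 0
SWAP     0 0
MUL      0
DUP      0 0
OVER     0 0 0
LT       0 0

0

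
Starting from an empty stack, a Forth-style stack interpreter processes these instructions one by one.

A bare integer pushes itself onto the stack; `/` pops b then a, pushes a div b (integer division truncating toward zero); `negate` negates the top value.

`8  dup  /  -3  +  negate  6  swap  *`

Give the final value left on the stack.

8      -> 8
dup    -> 8 8
/      -> 1
-3     -> 1 -3
+      -> -2
negate -> 2
6      -> 2 6
swap   -> 6 2
*      -> 12

12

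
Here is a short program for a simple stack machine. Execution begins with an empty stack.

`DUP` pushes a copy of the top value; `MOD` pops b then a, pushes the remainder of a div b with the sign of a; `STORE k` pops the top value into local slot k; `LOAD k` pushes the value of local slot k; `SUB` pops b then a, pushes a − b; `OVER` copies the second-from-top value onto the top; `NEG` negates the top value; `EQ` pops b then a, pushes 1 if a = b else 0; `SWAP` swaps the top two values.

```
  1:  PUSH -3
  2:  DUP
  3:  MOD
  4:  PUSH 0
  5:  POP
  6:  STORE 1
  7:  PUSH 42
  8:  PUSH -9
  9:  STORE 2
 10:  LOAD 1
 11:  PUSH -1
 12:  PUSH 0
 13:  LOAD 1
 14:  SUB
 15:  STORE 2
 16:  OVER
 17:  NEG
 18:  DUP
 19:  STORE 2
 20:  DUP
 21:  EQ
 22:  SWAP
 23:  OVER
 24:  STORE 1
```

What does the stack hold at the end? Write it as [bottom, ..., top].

PUSH -3  -3
DUP      -3 -3
MOD      0
PUSH 0   0 0
POP      0
STORE 1  (empty)
PUSH 42  42
PUSH -9  42 -9
STORE 2  42
LOAD 1   42 0
PUSH -1  42 0 -1
PUSH 0   42 0 -1 0
LOAD 1   42 0 -1 0 0
SUB      42 0 -1 0
STORE 2  42 0 -1
OVER     42 0 -1 0
NEG      42 0 -1 0
DUP      42 0 -1 0 0
STORE 2  42 0 -1 0
DUP      42 0 -1 0 0
EQ       42 0 -1 1
SWAP     42 0 1 -1
OVER     42 0 1 -1 1
STORE 1  42 0 1 -1

[42, 0, 1, -1]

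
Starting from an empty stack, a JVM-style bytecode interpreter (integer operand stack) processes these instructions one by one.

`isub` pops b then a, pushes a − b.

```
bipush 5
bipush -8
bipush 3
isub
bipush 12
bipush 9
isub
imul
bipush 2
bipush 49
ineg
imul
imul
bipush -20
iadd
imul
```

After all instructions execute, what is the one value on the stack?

16070

bipush 5   : [5]
bipush -8  : [5, -8]
bipush 3   : [5, -8, 3]
isub       : [5, -11]
bipush 12  : [5, -11, 12]
bipush 9   : [5, -11, 12, 9]
isub       : [5, -11, 3]
imul       : [5, -33]
bipush 2   : [5, -33, 2]
bipush 49  : [5, -33, 2, 49]
ineg       : [5, -33, 2, -49]
imul       : [5, -33, -98]
imul       : [5, 3234]
bipush -20 : [5, 3234, -20]
iadd       : [5, 3214]
imul       : [16070]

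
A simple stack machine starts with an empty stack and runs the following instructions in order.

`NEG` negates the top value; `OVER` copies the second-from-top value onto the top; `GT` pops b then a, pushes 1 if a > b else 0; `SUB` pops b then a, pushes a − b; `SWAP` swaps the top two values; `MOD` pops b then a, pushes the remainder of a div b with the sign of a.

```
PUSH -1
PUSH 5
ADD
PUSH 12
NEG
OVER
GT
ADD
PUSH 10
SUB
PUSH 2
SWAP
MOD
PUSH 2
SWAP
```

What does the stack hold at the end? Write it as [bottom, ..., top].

[2, 2]

PUSH -1  -1
PUSH 5   -1 5
ADD      4
PUSH 12  4 12
NEG      4 -12
OVER     4 -12 4
GT       4 0
ADD      4
PUSH 10  4 10
SUB      -6
PUSH 2   -6 2
SWAP     2 -6
MOD      2
PUSH 2   2 2
SWAP     2 2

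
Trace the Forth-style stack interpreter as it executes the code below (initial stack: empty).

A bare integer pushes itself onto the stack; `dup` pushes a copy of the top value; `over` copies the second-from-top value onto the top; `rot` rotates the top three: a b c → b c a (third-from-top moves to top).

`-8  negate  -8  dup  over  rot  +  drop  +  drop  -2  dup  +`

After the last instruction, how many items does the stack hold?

1

-8     : -8
negate : 8
-8     : 8 -8
dup    : 8 -8 -8
over   : 8 -8 -8 -8
rot    : 8 -8 -8 -8
+      : 8 -8 -16
drop   : 8 -8
+      : 0
drop   : (empty)
-2     : -2
dup    : -2 -2
+      : -4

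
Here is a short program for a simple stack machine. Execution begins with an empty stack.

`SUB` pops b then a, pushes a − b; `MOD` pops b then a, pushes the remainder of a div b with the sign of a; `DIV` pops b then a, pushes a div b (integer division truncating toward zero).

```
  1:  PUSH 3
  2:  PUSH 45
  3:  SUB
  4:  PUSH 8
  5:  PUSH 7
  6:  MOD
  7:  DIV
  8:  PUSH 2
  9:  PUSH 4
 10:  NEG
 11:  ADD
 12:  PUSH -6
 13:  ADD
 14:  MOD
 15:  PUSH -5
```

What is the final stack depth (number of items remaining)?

2

PUSH 3   3
PUSH 45  3 45
SUB      -42
PUSH 8   -42 8
PUSH 7   -42 8 7
MOD      -42 1
DIV      -42
PUSH 2   -42 2
PUSH 4   -42 2 4
NEG      -42 2 -4
ADD      -42 -2
PUSH -6  -42 -2 -6
ADD      -42 -8
MOD      -2
PUSH -5  -2 -5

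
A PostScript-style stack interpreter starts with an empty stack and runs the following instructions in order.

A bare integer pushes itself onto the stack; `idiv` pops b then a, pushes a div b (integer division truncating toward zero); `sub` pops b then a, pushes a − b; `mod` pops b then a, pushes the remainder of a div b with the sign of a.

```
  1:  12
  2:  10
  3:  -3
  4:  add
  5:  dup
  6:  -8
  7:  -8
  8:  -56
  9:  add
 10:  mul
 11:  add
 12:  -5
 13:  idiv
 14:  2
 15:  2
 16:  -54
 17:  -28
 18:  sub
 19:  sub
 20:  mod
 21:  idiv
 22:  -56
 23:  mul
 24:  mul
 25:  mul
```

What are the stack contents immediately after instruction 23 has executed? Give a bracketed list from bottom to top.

12   -> 12
10   -> 12 10
-3   -> 12 10 -3
add  -> 12 7
dup  -> 12 7 7
-8   -> 12 7 7 -8
-8   -> 12 7 7 -8 -8
-56  -> 12 7 7 -8 -8 -56
add  -> 12 7 7 -8 -64
mul  -> 12 7 7 512
add  -> 12 7 519
-5   -> 12 7 519 -5
idiv -> 12 7 -103
2    -> 12 7 -103 2
2    -> 12 7 -103 2 2
-54  -> 12 7 -103 2 2 -54
-28  -> 12 7 -103 2 2 -54 -28
sub  -> 12 7 -103 2 2 -26
sub  -> 12 7 -103 2 28
mod  -> 12 7 -103 2
idiv -> 12 7 -51
-56  -> 12 7 -51 -56
mul  -> 12 7 2856

[12, 7, 2856]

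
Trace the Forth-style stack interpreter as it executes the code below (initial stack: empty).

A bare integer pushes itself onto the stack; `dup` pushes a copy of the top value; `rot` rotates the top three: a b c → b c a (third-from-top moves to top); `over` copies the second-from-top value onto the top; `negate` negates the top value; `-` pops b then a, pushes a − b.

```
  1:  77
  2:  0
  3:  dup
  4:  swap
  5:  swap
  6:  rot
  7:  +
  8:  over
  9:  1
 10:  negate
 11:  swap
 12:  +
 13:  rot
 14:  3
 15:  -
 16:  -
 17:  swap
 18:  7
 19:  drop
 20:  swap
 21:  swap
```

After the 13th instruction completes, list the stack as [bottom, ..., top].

[77, -1, 0]

77     : 77
0      : 77 0
dup    : 77 0 0
swap   : 77 0 0
swap   : 77 0 0
rot    : 0 0 77
+      : 0 77
over   : 0 77 0
1      : 0 77 0 1
negate : 0 77 0 -1
swap   : 0 77 -1 0
+      : 0 77 -1
rot    : 77 -1 0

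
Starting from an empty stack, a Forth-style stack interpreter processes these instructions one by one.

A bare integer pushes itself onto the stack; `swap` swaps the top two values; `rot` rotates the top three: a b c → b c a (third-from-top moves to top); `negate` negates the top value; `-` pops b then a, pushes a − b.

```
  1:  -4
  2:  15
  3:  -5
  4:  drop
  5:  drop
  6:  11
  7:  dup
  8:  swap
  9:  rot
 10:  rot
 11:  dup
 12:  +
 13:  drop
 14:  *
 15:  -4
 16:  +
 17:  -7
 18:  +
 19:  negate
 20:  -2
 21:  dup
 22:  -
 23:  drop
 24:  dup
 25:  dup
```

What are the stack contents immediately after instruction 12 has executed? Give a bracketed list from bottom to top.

[11, -4, 22]

-4   : [-4]
15   : [-4, 15]
-5   : [-4, 15, -5]
drop : [-4, 15]
drop : [-4]
11   : [-4, 11]
dup  : [-4, 11, 11]
swap : [-4, 11, 11]
rot  : [11, 11, -4]
rot  : [11, -4, 11]
dup  : [11, -4, 11, 11]
+    : [11, -4, 22]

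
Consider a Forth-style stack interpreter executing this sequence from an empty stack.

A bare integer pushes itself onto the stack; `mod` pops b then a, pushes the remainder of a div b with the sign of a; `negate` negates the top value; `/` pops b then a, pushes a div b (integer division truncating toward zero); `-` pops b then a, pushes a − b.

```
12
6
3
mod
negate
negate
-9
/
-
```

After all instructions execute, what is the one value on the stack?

12

12     : [12]
6      : [12, 6]
3      : [12, 6, 3]
mod    : [12, 0]
negate : [12, 0]
negate : [12, 0]
-9     : [12, 0, -9]
/      : [12, 0]
-      : [12]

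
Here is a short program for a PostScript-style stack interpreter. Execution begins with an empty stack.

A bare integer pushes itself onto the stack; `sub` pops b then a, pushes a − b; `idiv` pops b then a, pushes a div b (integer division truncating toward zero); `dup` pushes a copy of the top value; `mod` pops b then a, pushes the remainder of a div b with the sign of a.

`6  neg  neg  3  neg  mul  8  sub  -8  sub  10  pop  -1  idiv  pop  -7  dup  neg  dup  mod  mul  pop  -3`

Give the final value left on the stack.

6    → [6]
neg  → [-6]
neg  → [6]
3    → [6, 3]
neg  → [6, -3]
mul  → [-18]
8    → [-18, 8]
sub  → [-26]
-8   → [-26, -8]
sub  → [-18]
10   → [-18, 10]
pop  → [-18]
-1   → [-18, -1]
idiv → [18]
pop  → []
-7   → [-7]
dup  → [-7, -7]
neg  → [-7, 7]
dup  → [-7, 7, 7]
mod  → [-7, 0]
mul  → [0]
pop  → []
-3   → [-3]

-3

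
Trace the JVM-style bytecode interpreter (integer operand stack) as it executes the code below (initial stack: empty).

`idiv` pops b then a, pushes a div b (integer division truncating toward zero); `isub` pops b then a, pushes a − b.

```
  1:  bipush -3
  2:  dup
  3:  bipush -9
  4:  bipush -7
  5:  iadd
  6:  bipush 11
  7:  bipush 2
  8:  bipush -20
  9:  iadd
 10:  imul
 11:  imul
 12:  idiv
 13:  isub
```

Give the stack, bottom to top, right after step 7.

bipush -3 -> -3
dup       -> -3 -3
bipush -9 -> -3 -3 -9
bipush -7 -> -3 -3 -9 -7
iadd      -> -3 -3 -16
bipush 11 -> -3 -3 -16 11
bipush 2  -> -3 -3 -16 11 2

[-3, -3, -16, 11, 2]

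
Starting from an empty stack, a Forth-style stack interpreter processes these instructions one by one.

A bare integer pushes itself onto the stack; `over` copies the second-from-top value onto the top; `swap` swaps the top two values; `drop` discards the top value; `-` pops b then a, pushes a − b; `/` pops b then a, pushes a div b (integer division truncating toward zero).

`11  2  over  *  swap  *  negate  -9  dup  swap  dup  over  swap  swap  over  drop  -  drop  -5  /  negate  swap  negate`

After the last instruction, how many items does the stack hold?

11     -> 11
2      -> 11 2
over   -> 11 2 11
*      -> 11 22
swap   -> 22 11
*      -> 242
negate -> -242
-9     -> -242 -9
dup    -> -242 -9 -9
swap   -> -242 -9 -9
dup    -> -242 -9 -9 -9
over   -> -242 -9 -9 -9 -9
swap   -> -242 -9 -9 -9 -9
swap   -> -242 -9 -9 -9 -9
over   -> -242 -9 -9 -9 -9 -9
drop   -> -242 -9 -9 -9 -9
-      -> -242 -9 -9 0
drop   -> -242 -9 -9
-5     -> -242 -9 -9 -5
/      -> -242 -9 1
negate -> -242 -9 -1
swap   -> -242 -1 -9
negate -> -242 -1 9

3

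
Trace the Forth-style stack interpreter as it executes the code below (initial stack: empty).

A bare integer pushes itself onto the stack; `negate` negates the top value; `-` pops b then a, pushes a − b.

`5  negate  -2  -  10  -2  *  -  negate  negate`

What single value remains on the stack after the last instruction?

17

5       [5]
negate  [-5]
-2      [-5, -2]
-       [-3]
10      [-3, 10]
-2      [-3, 10, -2]
*       [-3, -20]
-       [17]
negate  [-17]
negate  [17]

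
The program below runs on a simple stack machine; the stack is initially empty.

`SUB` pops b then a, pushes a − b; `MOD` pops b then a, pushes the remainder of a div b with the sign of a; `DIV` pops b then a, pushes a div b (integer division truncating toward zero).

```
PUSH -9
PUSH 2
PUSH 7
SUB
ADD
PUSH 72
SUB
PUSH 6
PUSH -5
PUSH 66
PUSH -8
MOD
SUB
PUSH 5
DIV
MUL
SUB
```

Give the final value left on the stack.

-80

PUSH -9 → [-9]
PUSH 2  → [-9, 2]
PUSH 7  → [-9, 2, 7]
SUB     → [-9, -5]
ADD     → [-14]
PUSH 72 → [-14, 72]
SUB     → [-86]
PUSH 6  → [-86, 6]
PUSH -5 → [-86, 6, -5]
PUSH 66 → [-86, 6, -5, 66]
PUSH -8 → [-86, 6, -5, 66, -8]
MOD     → [-86, 6, -5, 2]
SUB     → [-86, 6, -7]
PUSH 5  → [-86, 6, -7, 5]
DIV     → [-86, 6, -1]
MUL     → [-86, -6]
SUB     → [-80]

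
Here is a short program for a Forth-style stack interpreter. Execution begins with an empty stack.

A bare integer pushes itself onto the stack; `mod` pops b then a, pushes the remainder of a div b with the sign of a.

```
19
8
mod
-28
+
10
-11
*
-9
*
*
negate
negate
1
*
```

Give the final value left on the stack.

-24750

19      19
8       19 8
mod     3
-28     3 -28
+       -25
10      -25 10
-11     -25 10 -11
*       -25 -110
-9      -25 -110 -9
*       -25 990
*       -24750
negate  24750
negate  -24750
1       -24750 1
*       -24750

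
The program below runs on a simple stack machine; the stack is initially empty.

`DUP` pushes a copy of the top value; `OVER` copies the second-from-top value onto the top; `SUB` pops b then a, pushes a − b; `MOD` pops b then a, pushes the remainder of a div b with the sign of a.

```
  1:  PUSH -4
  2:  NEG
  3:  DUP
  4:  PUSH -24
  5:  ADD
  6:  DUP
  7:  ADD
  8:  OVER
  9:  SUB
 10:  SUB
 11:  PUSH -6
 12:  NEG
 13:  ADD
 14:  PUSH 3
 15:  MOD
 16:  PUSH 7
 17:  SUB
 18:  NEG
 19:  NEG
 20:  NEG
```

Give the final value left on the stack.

PUSH -4  → [-4]
NEG      → [4]
DUP      → [4, 4]
PUSH -24 → [4, 4, -24]
ADD      → [4, -20]
DUP      → [4, -20, -20]
ADD      → [4, -40]
OVER     → [4, -40, 4]
SUB      → [4, -44]
SUB      → [48]
PUSH -6  → [48, -6]
NEG      → [48, 6]
ADD      → [54]
PUSH 3   → [54, 3]
MOD      → [0]
PUSH 7   → [0, 7]
SUB      → [-7]
NEG      → [7]
NEG      → [-7]
NEG      → [7]

7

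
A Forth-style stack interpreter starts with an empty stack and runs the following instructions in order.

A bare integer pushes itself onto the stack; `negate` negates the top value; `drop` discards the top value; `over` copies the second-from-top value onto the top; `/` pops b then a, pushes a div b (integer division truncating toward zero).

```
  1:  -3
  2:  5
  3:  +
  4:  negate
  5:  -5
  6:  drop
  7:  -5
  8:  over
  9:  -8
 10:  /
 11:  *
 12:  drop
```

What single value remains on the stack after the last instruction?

-2

-3     : -3
5      : -3 5
+      : 2
negate : -2
-5     : -2 -5
drop   : -2
-5     : -2 -5
over   : -2 -5 -2
-8     : -2 -5 -2 -8
/      : -2 -5 0
*      : -2 0
drop   : -2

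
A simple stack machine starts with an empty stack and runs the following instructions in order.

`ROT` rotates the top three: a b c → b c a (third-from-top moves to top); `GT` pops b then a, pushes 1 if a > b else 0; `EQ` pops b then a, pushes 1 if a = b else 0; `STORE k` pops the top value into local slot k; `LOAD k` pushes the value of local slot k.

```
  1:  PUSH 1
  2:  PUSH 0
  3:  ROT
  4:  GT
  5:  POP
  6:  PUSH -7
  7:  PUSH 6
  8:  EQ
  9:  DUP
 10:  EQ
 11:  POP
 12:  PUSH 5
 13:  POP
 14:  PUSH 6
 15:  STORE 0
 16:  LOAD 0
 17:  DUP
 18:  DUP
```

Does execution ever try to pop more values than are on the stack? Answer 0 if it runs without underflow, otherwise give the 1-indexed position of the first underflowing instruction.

PUSH 1 : 1
PUSH 0 : 1 0
ROT  — needs 3 operands, stack has 2 → underflow

3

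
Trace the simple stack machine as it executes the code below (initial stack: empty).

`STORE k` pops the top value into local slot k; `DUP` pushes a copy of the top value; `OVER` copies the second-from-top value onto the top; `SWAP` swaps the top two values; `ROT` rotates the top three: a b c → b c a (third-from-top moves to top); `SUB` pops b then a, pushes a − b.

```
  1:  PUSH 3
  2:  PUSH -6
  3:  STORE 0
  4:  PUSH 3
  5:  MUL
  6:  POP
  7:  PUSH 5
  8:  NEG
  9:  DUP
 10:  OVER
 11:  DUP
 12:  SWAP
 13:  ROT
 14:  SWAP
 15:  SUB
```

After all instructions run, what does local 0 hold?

-6

PUSH 3  : 3
PUSH -6 : 3 -6
STORE 0 : 3
PUSH 3  : 3 3
MUL     : 9
POP     : (empty)
PUSH 5  : 5
NEG     : -5
DUP     : -5 -5
OVER    : -5 -5 -5
DUP     : -5 -5 -5 -5
SWAP    : -5 -5 -5 -5
ROT     : -5 -5 -5 -5
SWAP    : -5 -5 -5 -5
SUB     : -5 -5 0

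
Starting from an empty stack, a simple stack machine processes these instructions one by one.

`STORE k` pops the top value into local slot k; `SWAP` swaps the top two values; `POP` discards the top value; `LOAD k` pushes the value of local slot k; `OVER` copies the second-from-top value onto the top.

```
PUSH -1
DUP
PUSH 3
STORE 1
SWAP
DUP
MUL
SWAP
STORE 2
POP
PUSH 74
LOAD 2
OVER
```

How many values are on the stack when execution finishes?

PUSH -1 → -1
DUP     → -1 -1
PUSH 3  → -1 -1 3
STORE 1 → -1 -1
SWAP    → -1 -1
DUP     → -1 -1 -1
MUL     → -1 1
SWAP    → 1 -1
STORE 2 → 1
POP     → (empty)
PUSH 74 → 74
LOAD 2  → 74 -1
OVER    → 74 -1 74

3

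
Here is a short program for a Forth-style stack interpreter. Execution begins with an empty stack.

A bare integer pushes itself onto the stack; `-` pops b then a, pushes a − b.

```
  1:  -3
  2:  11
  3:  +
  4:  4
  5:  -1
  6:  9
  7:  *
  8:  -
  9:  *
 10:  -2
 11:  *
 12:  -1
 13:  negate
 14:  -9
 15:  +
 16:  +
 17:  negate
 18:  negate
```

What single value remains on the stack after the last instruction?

-3      [-3]
11      [-3, 11]
+       [8]
4       [8, 4]
-1      [8, 4, -1]
9       [8, 4, -1, 9]
*       [8, 4, -9]
-       [8, 13]
*       [104]
-2      [104, -2]
*       [-208]
-1      [-208, -1]
negate  [-208, 1]
-9      [-208, 1, -9]
+       [-208, -8]
+       [-216]
negate  [216]
negate  [-216]

-216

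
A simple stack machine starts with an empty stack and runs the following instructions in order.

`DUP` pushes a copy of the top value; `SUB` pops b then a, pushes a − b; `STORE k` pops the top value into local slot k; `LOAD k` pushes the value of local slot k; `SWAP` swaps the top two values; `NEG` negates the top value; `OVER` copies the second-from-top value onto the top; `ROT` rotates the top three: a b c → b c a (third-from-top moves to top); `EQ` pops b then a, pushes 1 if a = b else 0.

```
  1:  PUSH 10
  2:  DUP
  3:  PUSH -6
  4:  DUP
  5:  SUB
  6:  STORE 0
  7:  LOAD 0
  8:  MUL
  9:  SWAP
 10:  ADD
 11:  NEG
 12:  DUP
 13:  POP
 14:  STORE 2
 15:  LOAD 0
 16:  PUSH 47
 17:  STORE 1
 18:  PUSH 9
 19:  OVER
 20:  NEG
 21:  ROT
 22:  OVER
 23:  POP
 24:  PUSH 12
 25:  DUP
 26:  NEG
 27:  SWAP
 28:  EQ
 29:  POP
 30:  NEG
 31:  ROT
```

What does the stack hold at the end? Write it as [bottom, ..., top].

[0, 0, 9]

PUSH 10 -> [10]
DUP     -> [10, 10]
PUSH -6 -> [10, 10, -6]
DUP     -> [10, 10, -6, -6]
SUB     -> [10, 10, 0]
STORE 0 -> [10, 10]
LOAD 0  -> [10, 10, 0]
MUL     -> [10, 0]
SWAP    -> [0, 10]
ADD     -> [10]
NEG     -> [-10]
DUP     -> [-10, -10]
POP     -> [-10]
STORE 2 -> []
LOAD 0  -> [0]
PUSH 47 -> [0, 47]
STORE 1 -> [0]
PUSH 9  -> [0, 9]
OVER    -> [0, 9, 0]
NEG     -> [0, 9, 0]
ROT     -> [9, 0, 0]
OVER    -> [9, 0, 0, 0]
POP     -> [9, 0, 0]
PUSH 12 -> [9, 0, 0, 12]
DUP     -> [9, 0, 0, 12, 12]
NEG     -> [9, 0, 0, 12, -12]
SWAP    -> [9, 0, 0, -12, 12]
EQ      -> [9, 0, 0, 0]
POP     -> [9, 0, 0]
NEG     -> [9, 0, 0]
ROT     -> [0, 0, 9]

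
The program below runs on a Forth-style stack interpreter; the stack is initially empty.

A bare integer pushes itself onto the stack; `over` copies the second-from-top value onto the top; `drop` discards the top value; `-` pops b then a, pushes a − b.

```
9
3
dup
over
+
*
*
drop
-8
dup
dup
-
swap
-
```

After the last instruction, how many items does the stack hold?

1

9    → [9]
3    → [9, 3]
dup  → [9, 3, 3]
over → [9, 3, 3, 3]
+    → [9, 3, 6]
*    → [9, 18]
*    → [162]
drop → []
-8   → [-8]
dup  → [-8, -8]
dup  → [-8, -8, -8]
-    → [-8, 0]
swap → [0, -8]
-    → [8]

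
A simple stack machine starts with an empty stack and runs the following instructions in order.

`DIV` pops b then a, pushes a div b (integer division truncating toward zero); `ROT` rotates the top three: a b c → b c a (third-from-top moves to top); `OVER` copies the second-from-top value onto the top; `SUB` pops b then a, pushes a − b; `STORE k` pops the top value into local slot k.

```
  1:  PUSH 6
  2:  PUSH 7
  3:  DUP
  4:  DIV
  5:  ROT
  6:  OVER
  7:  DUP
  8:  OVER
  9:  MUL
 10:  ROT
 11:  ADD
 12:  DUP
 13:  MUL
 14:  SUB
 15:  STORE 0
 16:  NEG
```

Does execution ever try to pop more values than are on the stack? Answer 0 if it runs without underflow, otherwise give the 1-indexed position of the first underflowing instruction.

PUSH 6 : [6]
PUSH 7 : [6, 7]
DUP    : [6, 7, 7]
DIV    : [6, 1]
ROT  — needs 3 operands, stack has 2 → underflow

5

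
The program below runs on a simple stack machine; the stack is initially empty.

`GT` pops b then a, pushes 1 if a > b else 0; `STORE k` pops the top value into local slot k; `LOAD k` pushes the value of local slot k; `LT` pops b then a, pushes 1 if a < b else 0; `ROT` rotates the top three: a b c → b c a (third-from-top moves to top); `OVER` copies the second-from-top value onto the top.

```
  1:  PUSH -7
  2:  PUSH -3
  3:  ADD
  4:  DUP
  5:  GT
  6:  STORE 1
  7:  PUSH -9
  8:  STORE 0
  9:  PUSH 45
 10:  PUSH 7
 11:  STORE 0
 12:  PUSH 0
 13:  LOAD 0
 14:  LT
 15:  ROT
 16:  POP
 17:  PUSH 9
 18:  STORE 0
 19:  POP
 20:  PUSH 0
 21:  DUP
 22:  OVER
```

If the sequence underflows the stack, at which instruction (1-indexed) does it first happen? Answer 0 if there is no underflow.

PUSH -7 : -7
PUSH -3 : -7 -3
ADD     : -10
DUP     : -10 -10
GT      : 0
STORE 1 : (empty)
PUSH -9 : -9
STORE 0 : (empty)
PUSH 45 : 45
PUSH 7  : 45 7
STORE 0 : 45
PUSH 0  : 45 0
LOAD 0  : 45 0 7
LT      : 45 1
ROT  — needs 3 operands, stack has 2 → underflow

15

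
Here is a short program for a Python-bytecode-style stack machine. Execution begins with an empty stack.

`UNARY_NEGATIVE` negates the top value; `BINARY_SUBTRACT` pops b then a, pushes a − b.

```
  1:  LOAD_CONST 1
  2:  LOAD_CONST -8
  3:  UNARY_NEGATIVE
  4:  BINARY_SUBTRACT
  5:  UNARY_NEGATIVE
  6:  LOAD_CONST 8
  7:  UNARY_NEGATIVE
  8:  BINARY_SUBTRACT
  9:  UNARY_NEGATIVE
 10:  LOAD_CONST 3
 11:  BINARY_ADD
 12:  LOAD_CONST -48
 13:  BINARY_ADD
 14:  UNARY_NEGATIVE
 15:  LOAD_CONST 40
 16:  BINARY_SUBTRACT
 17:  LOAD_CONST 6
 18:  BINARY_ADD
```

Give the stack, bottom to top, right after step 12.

[-12, -48]

LOAD_CONST 1     1
LOAD_CONST -8    1 -8
UNARY_NEGATIVE   1 8
BINARY_SUBTRACT  -7
UNARY_NEGATIVE   7
LOAD_CONST 8     7 8
UNARY_NEGATIVE   7 -8
BINARY_SUBTRACT  15
UNARY_NEGATIVE   -15
LOAD_CONST 3     -15 3
BINARY_ADD       -12
LOAD_CONST -48   -12 -48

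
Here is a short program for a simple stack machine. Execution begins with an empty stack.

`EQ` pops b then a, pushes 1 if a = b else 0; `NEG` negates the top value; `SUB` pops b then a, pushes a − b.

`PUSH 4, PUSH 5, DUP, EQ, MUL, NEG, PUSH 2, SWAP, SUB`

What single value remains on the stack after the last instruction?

PUSH 4 → [4]
PUSH 5 → [4, 5]
DUP    → [4, 5, 5]
EQ     → [4, 1]
MUL    → [4]
NEG    → [-4]
PUSH 2 → [-4, 2]
SWAP   → [2, -4]
SUB    → [6]

6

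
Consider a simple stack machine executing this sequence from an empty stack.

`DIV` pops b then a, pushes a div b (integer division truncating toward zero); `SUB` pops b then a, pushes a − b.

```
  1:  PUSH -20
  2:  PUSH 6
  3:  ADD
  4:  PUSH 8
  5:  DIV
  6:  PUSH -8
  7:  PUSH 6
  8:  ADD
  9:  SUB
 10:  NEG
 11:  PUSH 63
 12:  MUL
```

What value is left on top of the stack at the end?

PUSH -20 → [-20]
PUSH 6   → [-20, 6]
ADD      → [-14]
PUSH 8   → [-14, 8]
DIV      → [-1]
PUSH -8  → [-1, -8]
PUSH 6   → [-1, -8, 6]
ADD      → [-1, -2]
SUB      → [1]
NEG      → [-1]
PUSH 63  → [-1, 63]
MUL      → [-63]

-63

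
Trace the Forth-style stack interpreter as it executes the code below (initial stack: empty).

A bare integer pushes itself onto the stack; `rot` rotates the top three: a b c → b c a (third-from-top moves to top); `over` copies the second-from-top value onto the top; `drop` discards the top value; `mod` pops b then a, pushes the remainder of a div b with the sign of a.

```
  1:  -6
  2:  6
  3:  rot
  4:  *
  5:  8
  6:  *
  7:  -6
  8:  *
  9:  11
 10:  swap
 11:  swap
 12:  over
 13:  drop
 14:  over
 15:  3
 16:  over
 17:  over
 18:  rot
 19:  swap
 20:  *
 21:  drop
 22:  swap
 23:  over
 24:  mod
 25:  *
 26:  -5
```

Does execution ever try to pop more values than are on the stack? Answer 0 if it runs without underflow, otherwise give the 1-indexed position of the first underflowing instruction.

-6 → [-6]
6  → [-6, 6]
rot  — needs 3 operands, stack has 2 → underflow

3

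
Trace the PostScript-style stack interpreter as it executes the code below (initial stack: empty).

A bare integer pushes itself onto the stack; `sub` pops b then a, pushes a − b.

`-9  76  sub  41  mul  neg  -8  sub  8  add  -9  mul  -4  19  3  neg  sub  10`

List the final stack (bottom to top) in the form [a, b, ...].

-9   -9
76   -9 76
sub  -85
41   -85 41
mul  -3485
neg  3485
-8   3485 -8
sub  3493
8    3493 8
add  3501
-9   3501 -9
mul  -31509
-4   -31509 -4
19   -31509 -4 19
3    -31509 -4 19 3
neg  -31509 -4 19 -3
sub  -31509 -4 22
10   -31509 -4 22 10

[-31509, -4, 22, 10]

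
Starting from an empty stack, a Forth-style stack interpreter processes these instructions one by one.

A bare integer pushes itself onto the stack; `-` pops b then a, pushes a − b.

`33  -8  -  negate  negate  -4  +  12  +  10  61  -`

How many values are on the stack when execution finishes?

33     → [33]
-8     → [33, -8]
-      → [41]
negate → [-41]
negate → [41]
-4     → [41, -4]
+      → [37]
12     → [37, 12]
+      → [49]
10     → [49, 10]
61     → [49, 10, 61]
-      → [49, -51]

2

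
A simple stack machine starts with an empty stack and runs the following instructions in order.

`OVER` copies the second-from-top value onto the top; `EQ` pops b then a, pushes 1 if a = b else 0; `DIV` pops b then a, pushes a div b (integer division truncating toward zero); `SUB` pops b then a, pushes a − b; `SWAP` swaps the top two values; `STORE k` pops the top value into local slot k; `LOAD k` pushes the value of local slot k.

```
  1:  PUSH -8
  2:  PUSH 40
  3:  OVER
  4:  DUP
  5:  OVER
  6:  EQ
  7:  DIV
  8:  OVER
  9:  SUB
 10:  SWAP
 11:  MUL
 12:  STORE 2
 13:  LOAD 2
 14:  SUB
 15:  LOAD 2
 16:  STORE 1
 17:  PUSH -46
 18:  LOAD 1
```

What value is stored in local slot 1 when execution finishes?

PUSH -8  → [-8]
PUSH 40  → [-8, 40]
OVER     → [-8, 40, -8]
DUP      → [-8, 40, -8, -8]
OVER     → [-8, 40, -8, -8, -8]
EQ       → [-8, 40, -8, 1]
DIV      → [-8, 40, -8]
OVER     → [-8, 40, -8, 40]
SUB      → [-8, 40, -48]
SWAP     → [-8, -48, 40]
MUL      → [-8, -1920]
STORE 2  → [-8]
LOAD 2   → [-8, -1920]
SUB      → [1912]
LOAD 2   → [1912, -1920]
STORE 1  → [1912]
PUSH -46 → [1912, -46]
LOAD 1   → [1912, -46, -1920]

-1920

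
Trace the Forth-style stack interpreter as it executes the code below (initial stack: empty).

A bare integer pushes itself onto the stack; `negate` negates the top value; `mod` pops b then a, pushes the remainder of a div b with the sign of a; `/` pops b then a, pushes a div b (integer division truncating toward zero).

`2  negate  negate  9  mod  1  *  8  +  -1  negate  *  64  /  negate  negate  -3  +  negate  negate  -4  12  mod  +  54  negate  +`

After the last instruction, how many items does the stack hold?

2       [2]
negate  [-2]
negate  [2]
9       [2, 9]
mod     [2]
1       [2, 1]
*       [2]
8       [2, 8]
+       [10]
-1      [10, -1]
negate  [10, 1]
*       [10]
64      [10, 64]
/       [0]
negate  [0]
negate  [0]
-3      [0, -3]
+       [-3]
negate  [3]
negate  [-3]
-4      [-3, -4]
12      [-3, -4, 12]
mod     [-3, -4]
+       [-7]
54      [-7, 54]
negate  [-7, -54]
+       [-61]

1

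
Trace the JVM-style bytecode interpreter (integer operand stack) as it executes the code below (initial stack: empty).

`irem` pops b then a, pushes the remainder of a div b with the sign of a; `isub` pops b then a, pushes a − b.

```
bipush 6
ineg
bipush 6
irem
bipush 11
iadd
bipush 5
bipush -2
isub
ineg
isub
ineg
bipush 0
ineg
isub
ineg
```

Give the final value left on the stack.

18

bipush 6  : 6
ineg      : -6
bipush 6  : -6 6
irem      : 0
bipush 11 : 0 11
iadd      : 11
bipush 5  : 11 5
bipush -2 : 11 5 -2
isub      : 11 7
ineg      : 11 -7
isub      : 18
ineg      : -18
bipush 0  : -18 0
ineg      : -18 0
isub      : -18
ineg      : 18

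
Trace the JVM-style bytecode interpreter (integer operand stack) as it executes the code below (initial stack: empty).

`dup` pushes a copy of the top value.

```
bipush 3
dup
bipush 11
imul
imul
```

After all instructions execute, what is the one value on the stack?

bipush 3   [3]
dup        [3, 3]
bipush 11  [3, 3, 11]
imul       [3, 33]
imul       [99]

99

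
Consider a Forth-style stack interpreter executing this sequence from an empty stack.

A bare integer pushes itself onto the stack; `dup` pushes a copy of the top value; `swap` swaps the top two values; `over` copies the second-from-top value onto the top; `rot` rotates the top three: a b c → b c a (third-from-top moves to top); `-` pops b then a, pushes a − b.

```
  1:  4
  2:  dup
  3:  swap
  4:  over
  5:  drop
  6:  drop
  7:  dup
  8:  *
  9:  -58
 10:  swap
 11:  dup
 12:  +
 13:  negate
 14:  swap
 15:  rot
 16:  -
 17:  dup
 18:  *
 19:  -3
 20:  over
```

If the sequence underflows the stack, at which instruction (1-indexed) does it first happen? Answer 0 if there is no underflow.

15

4      : [4]
dup    : [4, 4]
swap   : [4, 4]
over   : [4, 4, 4]
drop   : [4, 4]
drop   : [4]
dup    : [4, 4]
*      : [16]
-58    : [16, -58]
swap   : [-58, 16]
dup    : [-58, 16, 16]
+      : [-58, 32]
negate : [-58, -32]
swap   : [-32, -58]
rot  — needs 3 operands, stack has 2 → underflow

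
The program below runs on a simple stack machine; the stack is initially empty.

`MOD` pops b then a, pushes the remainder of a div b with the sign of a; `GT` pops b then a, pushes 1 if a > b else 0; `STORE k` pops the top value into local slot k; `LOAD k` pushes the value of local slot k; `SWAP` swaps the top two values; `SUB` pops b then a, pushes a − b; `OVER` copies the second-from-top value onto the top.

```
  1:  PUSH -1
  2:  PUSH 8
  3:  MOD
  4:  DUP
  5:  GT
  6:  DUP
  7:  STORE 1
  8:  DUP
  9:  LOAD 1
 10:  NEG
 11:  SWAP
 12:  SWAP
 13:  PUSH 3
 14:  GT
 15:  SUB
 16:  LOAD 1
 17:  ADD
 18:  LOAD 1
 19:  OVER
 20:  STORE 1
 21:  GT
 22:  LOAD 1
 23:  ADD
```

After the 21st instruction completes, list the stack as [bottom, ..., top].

[0, 0]

PUSH -1 -> -1
PUSH 8  -> -1 8
MOD     -> -1
DUP     -> -1 -1
GT      -> 0
DUP     -> 0 0
STORE 1 -> 0
DUP     -> 0 0
LOAD 1  -> 0 0 0
NEG     -> 0 0 0
SWAP    -> 0 0 0
SWAP    -> 0 0 0
PUSH 3  -> 0 0 0 3
GT      -> 0 0 0
SUB     -> 0 0
LOAD 1  -> 0 0 0
ADD     -> 0 0
LOAD 1  -> 0 0 0
OVER    -> 0 0 0 0
STORE 1 -> 0 0 0
GT      -> 0 0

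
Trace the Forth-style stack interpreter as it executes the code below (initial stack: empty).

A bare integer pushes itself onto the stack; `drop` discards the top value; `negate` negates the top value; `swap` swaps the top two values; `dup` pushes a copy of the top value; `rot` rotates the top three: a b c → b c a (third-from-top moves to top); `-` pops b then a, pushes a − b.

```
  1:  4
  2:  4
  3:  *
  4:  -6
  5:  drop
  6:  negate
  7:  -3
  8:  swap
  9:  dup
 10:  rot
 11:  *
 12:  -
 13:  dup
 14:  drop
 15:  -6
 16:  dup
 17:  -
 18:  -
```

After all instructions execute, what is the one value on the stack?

-64

4      → 4
4      → 4 4
*      → 16
-6     → 16 -6
drop   → 16
negate → -16
-3     → -16 -3
swap   → -3 -16
dup    → -3 -16 -16
rot    → -16 -16 -3
*      → -16 48
-      → -64
dup    → -64 -64
drop   → -64
-6     → -64 -6
dup    → -64 -6 -6
-      → -64 0
-      → -64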